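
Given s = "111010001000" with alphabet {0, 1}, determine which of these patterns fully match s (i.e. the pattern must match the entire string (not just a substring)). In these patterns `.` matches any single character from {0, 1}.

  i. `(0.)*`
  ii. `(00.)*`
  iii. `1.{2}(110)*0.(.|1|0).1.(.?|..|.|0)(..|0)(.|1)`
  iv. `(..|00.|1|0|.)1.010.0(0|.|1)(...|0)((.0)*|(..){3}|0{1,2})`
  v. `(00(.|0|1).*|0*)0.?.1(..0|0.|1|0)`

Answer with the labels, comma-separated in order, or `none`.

iv

i → no match
ii → no match
iii → no match
iv → match
v → no match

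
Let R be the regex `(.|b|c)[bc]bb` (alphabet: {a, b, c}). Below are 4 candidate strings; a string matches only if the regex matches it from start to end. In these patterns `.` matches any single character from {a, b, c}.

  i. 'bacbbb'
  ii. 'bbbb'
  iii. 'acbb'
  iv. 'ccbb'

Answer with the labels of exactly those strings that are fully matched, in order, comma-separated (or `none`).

i. 'bacbbb' → no match
ii. 'bbbb' → match
iii. 'acbb' → match
iv. 'ccbb' → match

ii, iii, iv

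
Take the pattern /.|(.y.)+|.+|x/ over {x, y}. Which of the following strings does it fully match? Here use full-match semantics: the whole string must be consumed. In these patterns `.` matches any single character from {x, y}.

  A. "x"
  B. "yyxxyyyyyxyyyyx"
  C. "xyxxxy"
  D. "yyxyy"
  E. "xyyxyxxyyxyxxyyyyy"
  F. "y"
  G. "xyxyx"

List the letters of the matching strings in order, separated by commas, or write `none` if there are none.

A → match
B → match
C → match
D → match
E → match
F → match
G → match

A, B, C, D, E, F, G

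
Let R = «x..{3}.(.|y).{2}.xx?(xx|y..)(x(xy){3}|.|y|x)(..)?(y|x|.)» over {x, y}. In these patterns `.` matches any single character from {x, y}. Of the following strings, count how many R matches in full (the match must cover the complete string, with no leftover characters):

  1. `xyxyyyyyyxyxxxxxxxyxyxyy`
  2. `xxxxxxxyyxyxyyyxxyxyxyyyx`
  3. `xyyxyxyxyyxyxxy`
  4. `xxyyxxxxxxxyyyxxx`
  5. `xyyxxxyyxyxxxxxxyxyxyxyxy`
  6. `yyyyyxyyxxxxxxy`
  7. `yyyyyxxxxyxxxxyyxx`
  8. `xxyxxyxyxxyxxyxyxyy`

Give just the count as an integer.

0

1 → no match
2 → no match
3 → no match
4 → no match
5 → no match
6 → no match — must start with `x`
7 → no match — must start with `x`
8 → no match
Total matched: 0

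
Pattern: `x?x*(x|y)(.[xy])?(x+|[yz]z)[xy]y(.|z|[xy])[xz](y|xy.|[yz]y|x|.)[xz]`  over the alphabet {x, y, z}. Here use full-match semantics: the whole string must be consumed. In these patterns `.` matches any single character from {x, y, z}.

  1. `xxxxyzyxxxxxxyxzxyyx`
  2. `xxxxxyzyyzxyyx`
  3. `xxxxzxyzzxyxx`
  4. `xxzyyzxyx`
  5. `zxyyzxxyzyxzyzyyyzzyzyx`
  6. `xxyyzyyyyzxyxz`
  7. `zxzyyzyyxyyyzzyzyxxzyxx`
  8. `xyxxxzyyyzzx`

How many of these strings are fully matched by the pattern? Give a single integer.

2

1 → match
2 → match
3 → no match
4 → no match
5 → no match
6 → no match
7 → no match
8 → no match
Total matched: 2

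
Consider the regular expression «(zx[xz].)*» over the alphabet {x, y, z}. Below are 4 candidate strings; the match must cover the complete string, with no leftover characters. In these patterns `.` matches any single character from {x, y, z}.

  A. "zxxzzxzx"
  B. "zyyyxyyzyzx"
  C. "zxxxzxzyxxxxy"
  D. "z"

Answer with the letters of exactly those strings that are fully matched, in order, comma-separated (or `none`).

A

A → match
B → no match
C → no match
D → no match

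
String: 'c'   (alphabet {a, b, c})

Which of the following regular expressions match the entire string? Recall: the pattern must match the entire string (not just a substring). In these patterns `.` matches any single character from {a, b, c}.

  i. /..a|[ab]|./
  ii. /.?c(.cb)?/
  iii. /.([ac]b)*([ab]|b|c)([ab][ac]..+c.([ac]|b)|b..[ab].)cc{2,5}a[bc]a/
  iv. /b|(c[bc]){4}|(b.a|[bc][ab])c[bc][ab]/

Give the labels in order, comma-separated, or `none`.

i → match
ii → match
iii → no match — must end with 'a'
iv → no match

i, ii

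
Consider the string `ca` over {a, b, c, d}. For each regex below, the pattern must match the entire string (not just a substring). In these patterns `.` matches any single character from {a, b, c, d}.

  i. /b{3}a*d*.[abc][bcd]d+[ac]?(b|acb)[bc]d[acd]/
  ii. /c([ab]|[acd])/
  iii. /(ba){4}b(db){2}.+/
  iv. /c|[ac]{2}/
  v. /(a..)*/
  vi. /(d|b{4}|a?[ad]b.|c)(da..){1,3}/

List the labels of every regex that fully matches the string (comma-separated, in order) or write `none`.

ii, iv

i → no match — must start with `b`
ii → match
iii → no match — must start with `ba`
iv → match
v → no match
vi → no match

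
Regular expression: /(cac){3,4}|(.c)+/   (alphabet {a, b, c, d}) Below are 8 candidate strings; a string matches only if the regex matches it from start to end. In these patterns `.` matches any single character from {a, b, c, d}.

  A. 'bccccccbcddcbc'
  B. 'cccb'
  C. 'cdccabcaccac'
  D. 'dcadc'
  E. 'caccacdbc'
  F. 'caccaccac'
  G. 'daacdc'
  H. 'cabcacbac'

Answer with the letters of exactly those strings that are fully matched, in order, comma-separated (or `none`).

F

A → no match
B → no match
C → no match
D → no match
E → no match
F → match
G → no match
H → no match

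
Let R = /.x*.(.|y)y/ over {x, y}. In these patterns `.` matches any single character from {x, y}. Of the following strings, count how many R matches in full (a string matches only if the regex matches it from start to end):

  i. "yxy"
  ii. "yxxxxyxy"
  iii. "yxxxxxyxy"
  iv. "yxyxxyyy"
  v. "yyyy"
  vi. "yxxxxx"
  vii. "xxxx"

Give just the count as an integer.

3

i → no match
ii → match
iii → match
iv → no match
v → match
vi → no match — must end with "y"
vii → no match — must end with "y"
Total matched: 3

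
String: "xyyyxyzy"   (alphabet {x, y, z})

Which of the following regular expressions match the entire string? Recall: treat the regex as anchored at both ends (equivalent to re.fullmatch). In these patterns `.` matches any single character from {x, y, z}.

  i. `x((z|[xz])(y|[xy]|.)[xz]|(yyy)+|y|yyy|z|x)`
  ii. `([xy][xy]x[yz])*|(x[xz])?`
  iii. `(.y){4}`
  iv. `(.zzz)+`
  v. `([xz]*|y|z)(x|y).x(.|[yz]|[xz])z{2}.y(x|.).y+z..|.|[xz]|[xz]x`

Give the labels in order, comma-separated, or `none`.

i → no match
ii → no match
iii → match
iv → no match — must end with "zzz"
v → no match

iii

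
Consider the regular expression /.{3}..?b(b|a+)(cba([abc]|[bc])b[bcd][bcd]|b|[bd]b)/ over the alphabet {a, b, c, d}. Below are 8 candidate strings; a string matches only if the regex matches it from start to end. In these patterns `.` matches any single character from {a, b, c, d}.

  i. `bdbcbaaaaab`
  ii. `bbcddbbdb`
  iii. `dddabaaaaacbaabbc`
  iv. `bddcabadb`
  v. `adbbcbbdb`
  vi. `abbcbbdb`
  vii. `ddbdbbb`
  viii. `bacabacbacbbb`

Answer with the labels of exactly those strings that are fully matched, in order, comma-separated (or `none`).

i → match
ii → match
iii → match
iv → match
v → match
vi → match
vii → match
viii → match

i, ii, iii, iv, v, vi, vii, viii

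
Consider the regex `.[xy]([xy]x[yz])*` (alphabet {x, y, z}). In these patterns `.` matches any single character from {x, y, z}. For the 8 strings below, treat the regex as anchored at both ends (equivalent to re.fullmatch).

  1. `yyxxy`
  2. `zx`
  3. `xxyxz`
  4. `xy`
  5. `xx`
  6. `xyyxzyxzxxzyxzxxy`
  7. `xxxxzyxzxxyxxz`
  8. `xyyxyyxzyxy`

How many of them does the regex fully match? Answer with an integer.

1 → match
2 → match
3 → match
4 → match
5 → match
6 → match
7 → match
8 → match
Total matched: 8

8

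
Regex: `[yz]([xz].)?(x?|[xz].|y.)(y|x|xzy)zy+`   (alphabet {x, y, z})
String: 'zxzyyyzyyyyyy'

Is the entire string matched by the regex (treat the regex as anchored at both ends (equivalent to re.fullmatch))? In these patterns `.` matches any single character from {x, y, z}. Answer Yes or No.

Yes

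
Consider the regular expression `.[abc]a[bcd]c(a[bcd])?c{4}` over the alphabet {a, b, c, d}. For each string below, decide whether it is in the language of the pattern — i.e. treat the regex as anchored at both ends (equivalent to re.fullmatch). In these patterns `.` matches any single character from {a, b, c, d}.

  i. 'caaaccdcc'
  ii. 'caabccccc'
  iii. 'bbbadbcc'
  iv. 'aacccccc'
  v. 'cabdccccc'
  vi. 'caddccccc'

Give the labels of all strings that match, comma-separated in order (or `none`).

i. 'caaaccdcc' → no match
ii. 'caabccccc' → match
iii. 'bbbadbcc' → no match
iv. 'aacccccc' → no match
v. 'cabdccccc' → no match
vi. 'caddccccc' → no match

ii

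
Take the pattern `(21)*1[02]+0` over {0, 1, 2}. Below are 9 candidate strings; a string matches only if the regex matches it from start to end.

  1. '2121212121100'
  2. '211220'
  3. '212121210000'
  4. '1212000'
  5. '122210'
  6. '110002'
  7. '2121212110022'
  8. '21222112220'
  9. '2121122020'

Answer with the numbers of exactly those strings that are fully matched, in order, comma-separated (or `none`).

1 → match
2 → match
3 → no match
4 → no match
5 → no match
6 → no match — must end with '0'
7 → no match — must end with '0'
8 → no match
9 → match

1, 2, 9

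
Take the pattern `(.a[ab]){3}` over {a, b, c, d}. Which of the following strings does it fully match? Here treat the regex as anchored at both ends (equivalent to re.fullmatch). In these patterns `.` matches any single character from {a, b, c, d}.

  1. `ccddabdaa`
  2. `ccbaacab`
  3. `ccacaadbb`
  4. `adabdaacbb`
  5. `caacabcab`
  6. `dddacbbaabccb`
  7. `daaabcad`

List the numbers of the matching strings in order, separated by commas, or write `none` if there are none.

5

1 → no match
2 → no match
3 → no match
4 → no match
5 → match
6 → no match
7 → no match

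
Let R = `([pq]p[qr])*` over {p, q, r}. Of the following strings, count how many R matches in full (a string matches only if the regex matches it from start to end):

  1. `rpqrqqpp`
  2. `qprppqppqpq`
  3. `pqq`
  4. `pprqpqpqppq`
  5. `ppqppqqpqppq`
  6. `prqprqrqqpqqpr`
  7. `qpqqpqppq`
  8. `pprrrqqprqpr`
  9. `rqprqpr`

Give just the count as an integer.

2

1 → no match
2 → no match
3 → no match
4 → no match
5 → match
6 → no match
7 → match
8 → no match
9 → no match
Total matched: 2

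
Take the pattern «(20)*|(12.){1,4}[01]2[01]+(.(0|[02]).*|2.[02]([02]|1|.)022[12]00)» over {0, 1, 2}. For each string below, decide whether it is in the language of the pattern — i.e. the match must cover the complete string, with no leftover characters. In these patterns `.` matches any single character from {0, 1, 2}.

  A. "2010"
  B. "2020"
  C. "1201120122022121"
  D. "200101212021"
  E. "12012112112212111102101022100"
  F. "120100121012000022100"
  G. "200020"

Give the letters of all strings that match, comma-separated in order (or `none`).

B, E

A → no match
B → match
C → no match
D → no match
E → match
F → no match
G → no match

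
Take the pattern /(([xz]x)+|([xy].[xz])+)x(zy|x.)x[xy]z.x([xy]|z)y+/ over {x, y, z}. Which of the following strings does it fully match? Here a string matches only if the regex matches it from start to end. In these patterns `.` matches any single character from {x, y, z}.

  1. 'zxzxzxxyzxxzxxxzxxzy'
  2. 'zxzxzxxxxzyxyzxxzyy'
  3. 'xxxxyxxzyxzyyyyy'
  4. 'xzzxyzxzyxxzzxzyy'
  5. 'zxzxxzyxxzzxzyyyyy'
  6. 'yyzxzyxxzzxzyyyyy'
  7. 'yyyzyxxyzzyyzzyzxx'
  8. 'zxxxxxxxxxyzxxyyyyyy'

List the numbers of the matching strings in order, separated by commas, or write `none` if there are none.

2, 3, 4, 5, 6, 8

1 → no match
2 → match
3 → match
4 → match
5 → match
6 → match
7 → no match — must end with 'y'
8 → match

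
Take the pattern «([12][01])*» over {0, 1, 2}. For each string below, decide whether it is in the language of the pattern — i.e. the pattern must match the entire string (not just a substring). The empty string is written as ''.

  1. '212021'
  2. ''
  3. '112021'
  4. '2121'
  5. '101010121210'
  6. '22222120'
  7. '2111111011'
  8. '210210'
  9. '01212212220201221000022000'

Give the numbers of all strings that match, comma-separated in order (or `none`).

1, 2, 3, 4, 7

1 → match
2 → match
3 → match
4 → match
5 → no match
6 → no match
7 → match
8 → no match
9 → no match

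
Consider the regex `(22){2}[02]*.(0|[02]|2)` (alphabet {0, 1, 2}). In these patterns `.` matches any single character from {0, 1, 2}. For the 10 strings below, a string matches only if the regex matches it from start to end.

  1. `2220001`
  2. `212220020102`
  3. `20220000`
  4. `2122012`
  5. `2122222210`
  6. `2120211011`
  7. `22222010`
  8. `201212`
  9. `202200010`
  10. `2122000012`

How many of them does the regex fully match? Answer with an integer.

1 → no match
2 → no match — must start with `22`
3 → no match — must start with `22`
4 → no match — must start with `22`
5 → no match — must start with `22`
6 → no match — must start with `22`
7 → match
8 → no match — must start with `22`
9 → no match — must start with `22`
10 → no match — must start with `22`
Total matched: 1

1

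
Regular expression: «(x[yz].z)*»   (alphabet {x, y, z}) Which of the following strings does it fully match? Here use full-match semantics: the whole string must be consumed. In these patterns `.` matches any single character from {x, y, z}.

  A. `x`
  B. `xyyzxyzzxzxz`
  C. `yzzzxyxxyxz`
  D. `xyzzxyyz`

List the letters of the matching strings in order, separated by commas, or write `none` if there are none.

A. `x` → no match
B. `xyyzxyzzxzxz` → match
C. `yzzzxyxxyxz` → no match
D. `xyzzxyyz` → match

B, D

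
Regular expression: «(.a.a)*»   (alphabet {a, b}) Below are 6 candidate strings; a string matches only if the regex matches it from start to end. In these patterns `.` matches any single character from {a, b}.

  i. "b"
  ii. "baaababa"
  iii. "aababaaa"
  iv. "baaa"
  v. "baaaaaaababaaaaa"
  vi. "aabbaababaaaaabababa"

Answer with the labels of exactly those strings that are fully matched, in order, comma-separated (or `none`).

ii, iii, iv, v

i → no match
ii → match
iii → match
iv → match
v → match
vi → no match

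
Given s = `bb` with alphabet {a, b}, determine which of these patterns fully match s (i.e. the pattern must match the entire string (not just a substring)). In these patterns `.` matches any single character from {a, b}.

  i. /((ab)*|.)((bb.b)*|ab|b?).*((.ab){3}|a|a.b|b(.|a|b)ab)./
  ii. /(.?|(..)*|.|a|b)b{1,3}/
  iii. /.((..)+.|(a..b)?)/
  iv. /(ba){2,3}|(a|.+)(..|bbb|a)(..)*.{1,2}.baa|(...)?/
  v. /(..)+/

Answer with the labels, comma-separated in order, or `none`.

ii, v

i → no match
ii → match
iii → no match
iv → no match
v → match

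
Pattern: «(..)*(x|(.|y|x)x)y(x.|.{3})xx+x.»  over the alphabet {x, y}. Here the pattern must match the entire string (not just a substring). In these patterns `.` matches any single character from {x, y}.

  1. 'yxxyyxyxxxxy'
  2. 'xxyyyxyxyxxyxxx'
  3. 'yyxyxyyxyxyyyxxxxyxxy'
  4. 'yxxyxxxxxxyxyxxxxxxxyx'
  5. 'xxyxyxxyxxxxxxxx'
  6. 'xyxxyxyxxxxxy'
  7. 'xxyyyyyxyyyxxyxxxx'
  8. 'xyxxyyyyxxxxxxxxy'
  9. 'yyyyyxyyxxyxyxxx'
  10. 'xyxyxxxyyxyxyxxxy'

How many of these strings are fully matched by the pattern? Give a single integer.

1 → match
2 → no match
3 → no match
4 → no match
5 → match
6 → match
7 → no match
8 → match
9 → no match
10 → match
Total matched: 5

5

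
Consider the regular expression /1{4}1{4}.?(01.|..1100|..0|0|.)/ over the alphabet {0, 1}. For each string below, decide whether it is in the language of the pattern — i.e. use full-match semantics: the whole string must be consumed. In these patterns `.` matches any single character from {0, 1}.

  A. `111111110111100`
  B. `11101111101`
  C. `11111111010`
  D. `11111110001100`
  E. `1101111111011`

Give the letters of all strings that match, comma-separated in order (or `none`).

A, C

A → match
B → no match
C → match
D → no match
E → no match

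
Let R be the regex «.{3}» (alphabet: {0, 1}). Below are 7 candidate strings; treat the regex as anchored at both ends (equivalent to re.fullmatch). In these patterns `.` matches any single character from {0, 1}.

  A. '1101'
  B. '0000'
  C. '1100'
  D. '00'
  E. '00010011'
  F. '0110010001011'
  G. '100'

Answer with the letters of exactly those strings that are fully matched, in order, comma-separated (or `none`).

G

A → no match
B → no match
C → no match
D → no match
E → no match
F → no match
G → match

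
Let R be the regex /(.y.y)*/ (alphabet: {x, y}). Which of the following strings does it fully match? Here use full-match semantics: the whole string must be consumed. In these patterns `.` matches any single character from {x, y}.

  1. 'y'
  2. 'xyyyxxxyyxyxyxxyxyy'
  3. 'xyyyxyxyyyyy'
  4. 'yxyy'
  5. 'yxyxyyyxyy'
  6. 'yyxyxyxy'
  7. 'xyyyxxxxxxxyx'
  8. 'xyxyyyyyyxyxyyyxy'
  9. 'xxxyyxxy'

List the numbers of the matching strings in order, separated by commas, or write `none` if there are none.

3, 6

1 → no match
2 → no match
3 → match
4 → no match
5 → no match
6 → match
7 → no match
8 → no match
9 → no match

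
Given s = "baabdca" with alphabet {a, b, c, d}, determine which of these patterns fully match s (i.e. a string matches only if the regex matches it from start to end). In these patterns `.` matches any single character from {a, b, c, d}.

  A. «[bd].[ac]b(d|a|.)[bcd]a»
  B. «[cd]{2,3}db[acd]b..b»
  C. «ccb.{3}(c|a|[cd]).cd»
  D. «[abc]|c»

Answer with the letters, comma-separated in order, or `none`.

A

A → match
B → no match — must end with "b"
C → no match — must start with "ccb"
D → no match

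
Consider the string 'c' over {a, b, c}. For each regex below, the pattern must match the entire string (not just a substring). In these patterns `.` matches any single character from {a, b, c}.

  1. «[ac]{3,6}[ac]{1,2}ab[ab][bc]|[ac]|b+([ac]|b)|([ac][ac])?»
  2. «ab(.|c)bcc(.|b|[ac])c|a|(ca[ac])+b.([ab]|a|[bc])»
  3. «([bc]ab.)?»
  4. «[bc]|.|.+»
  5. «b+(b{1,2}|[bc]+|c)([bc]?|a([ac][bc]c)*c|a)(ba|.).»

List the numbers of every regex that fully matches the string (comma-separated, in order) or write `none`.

1, 4

1 → match
2 → no match
3 → no match
4 → match
5 → no match — must start with 'b'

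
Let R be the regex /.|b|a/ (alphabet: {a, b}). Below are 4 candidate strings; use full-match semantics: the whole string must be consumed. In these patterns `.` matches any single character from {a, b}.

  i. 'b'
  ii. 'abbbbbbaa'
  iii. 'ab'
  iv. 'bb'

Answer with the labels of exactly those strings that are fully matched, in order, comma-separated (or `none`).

i → match
ii → no match
iii → no match
iv → no match

i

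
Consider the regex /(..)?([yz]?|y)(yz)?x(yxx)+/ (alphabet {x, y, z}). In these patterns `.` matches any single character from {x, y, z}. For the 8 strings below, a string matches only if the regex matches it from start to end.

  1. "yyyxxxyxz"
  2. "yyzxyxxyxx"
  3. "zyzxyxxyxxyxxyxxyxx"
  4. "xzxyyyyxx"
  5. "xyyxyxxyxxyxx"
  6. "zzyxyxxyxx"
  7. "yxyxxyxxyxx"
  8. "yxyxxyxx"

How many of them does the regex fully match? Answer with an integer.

1 → no match — must end with "yxx"
2 → match
3 → match
4 → no match
5 → match
6 → match
7 → match
8 → match
Total matched: 6

6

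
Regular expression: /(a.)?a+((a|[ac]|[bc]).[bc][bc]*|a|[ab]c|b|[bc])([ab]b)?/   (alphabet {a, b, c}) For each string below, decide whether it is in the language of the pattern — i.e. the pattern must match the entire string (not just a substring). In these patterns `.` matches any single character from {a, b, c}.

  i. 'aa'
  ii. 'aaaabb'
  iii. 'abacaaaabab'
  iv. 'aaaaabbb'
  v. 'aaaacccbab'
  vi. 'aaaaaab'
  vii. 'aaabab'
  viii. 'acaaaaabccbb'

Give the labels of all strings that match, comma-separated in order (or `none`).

i → match
ii → match
iii → no match
iv → match
v → match
vi → match
vii → match
viii → match

i, ii, iv, v, vi, vii, viii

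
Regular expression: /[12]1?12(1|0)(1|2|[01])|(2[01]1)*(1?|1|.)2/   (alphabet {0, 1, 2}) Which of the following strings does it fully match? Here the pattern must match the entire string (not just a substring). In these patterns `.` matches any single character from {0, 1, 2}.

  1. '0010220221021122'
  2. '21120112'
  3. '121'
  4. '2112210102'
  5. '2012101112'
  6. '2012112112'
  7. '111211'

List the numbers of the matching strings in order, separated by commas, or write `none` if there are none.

2, 6, 7

1 → no match
2 → match
3 → no match
4 → no match
5 → no match
6 → match
7 → match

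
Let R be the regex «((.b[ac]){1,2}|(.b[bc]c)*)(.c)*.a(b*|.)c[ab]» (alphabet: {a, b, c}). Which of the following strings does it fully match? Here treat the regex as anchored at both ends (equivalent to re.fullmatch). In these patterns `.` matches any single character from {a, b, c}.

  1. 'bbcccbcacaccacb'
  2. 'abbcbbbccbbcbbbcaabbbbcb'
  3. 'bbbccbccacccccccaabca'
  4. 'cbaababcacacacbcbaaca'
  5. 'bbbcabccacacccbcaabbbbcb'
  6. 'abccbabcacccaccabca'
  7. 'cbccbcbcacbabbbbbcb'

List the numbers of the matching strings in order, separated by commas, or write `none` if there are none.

1, 2, 3, 4, 5, 6, 7

1 → match
2 → match
3 → match
4 → match
5 → match
6 → match
7 → match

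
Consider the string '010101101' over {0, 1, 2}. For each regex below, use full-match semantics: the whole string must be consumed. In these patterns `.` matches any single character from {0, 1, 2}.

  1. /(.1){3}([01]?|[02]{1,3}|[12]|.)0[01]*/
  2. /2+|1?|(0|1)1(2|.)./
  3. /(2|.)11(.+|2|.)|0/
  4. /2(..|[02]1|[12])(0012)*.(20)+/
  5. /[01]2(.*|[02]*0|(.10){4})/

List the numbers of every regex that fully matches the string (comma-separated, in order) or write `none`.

1 → match
2 → no match
3 → no match
4 → no match — must start with '2'
5 → no match

1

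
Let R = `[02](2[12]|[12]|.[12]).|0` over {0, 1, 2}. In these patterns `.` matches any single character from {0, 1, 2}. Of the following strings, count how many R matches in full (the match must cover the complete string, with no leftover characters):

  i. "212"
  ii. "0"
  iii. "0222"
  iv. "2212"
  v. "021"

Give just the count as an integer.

5

i → match
ii → match
iii → match
iv → match
v → match
Total matched: 5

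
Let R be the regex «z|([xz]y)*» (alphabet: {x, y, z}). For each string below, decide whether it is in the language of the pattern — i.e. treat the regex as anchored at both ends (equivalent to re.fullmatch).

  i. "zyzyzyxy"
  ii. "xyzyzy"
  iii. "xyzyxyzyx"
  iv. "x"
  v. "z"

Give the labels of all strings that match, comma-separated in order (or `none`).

i → match
ii → match
iii → no match
iv → no match
v → match

i, ii, v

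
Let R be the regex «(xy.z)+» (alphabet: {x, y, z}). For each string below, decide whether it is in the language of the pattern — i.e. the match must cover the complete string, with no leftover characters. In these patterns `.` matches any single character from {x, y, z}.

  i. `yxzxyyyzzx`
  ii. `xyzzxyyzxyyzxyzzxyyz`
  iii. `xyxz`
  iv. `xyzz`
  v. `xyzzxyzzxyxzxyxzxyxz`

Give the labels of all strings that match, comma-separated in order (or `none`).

ii, iii, iv, v

i. `yxzxyyyzzx` → no match — must start with `xy`
ii → match
iii. `xyxz` → match
iv. `xyzz` → match
v → match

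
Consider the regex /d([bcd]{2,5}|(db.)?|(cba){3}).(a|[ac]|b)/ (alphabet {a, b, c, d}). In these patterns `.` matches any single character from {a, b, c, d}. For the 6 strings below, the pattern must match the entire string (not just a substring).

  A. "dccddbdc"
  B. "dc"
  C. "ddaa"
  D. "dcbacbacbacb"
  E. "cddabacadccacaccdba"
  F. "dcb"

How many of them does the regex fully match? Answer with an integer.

A. "dccddbdc" → match
B. "dc" → no match
C. "ddaa" → no match
D. "dcbacbacbacb" → match
E → no match — must start with "d"
F. "dcb" → match
Total matched: 3

3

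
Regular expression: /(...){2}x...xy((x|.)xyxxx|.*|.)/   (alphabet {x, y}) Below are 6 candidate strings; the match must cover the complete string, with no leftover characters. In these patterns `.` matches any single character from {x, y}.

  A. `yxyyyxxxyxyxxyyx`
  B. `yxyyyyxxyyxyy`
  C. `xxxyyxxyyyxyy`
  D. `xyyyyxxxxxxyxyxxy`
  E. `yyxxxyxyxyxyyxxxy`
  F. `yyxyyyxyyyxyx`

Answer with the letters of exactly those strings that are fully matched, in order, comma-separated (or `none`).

B, C, D, E, F

A → no match
B → match
C → match
D → match
E → match
F → match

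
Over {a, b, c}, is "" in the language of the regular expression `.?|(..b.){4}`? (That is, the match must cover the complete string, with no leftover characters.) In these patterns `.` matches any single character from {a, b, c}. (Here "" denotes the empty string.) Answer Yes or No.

Yes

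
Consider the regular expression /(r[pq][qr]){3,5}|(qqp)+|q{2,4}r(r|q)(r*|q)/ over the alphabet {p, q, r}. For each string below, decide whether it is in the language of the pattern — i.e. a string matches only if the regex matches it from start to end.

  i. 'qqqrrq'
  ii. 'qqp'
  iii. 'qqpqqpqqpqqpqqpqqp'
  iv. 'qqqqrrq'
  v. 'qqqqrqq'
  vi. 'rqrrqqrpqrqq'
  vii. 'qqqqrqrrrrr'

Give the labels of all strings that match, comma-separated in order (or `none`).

i, ii, iii, iv, v, vi, vii

i → match
ii → match
iii → match
iv → match
v → match
vi → match
vii → match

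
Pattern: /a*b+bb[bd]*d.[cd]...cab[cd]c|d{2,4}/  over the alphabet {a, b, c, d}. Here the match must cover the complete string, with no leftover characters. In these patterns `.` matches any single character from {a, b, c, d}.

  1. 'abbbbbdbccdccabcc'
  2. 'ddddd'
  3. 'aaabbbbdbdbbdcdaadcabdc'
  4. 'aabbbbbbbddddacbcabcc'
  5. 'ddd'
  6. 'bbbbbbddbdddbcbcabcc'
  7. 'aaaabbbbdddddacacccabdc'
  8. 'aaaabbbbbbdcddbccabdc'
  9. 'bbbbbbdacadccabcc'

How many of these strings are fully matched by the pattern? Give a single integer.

1 → match
2 → no match
3 → match
4 → match
5 → match
6 → match
7 → match
8 → match
9 → match
Total matched: 8

8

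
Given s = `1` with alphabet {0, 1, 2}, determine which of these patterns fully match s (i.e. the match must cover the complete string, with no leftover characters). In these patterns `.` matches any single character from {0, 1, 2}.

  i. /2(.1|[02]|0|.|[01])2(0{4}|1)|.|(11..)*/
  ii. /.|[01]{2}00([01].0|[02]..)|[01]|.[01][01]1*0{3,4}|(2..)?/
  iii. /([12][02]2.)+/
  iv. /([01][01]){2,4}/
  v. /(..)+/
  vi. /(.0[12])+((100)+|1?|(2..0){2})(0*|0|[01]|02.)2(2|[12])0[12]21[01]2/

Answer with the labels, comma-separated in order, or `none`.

i, ii

i → match
ii → match
iii → no match
iv → no match
v → no match
vi → no match — must end with `2`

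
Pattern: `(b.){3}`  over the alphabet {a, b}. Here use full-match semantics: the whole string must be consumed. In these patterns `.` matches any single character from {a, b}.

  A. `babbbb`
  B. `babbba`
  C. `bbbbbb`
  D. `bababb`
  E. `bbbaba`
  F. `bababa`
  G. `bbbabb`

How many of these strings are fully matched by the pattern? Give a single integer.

A → match
B → match
C → match
D → match
E → match
F → match
G → match
Total matched: 7

7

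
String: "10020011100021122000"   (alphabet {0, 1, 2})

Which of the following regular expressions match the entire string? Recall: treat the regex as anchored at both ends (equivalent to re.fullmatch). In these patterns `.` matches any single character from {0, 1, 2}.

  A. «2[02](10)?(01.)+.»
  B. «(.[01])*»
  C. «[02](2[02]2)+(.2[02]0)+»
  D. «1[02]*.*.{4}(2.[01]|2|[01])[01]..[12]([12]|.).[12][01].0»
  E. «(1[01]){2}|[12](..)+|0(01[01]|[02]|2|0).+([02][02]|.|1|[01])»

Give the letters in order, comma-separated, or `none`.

A → no match — must start with "2"
B → no match
C → no match
D → match
E → no match

D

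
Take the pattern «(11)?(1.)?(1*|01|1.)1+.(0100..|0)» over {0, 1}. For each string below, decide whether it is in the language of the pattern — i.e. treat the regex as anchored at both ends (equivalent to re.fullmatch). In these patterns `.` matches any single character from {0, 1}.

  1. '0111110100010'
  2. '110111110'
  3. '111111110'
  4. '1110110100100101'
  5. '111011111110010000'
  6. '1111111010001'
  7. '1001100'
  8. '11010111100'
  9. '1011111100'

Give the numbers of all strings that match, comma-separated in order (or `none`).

1 → no match
2 → match
3 → match
4 → no match
5 → match
6 → match
7 → match
8 → no match
9 → match

2, 3, 5, 6, 7, 9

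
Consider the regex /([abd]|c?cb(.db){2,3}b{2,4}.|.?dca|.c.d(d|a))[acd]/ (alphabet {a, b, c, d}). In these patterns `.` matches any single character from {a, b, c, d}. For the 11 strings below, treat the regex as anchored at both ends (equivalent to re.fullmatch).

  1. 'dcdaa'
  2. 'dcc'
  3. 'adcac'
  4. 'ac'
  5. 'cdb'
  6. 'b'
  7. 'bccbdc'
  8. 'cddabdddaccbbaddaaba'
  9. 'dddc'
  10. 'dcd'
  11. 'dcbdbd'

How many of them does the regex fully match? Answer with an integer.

1 → no match
2 → no match
3 → match
4 → match
5 → no match
6 → no match
7 → no match
8 → no match
9 → no match
10 → no match
11 → no match
Total matched: 2

2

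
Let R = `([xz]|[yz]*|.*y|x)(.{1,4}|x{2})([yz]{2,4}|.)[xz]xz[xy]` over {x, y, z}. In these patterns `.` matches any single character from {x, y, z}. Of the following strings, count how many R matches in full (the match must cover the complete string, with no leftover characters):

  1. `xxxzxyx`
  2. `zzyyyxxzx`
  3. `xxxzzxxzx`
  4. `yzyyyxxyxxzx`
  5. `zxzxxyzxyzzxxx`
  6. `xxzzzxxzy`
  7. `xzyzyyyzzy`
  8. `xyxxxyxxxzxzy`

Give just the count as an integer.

1. `xxxzxyx` → no match
2. `zzyyyxxzx` → match
3. `xxxzzxxzx` → match
4. `yzyyyxxyxxzx` → match
5 → no match
6. `xxzzzxxzy` → match
7. `xzyzyyyzzy` → no match
8 → match
Total matched: 5

5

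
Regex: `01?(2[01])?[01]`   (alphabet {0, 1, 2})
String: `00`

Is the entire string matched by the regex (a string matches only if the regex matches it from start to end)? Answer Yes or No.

Yes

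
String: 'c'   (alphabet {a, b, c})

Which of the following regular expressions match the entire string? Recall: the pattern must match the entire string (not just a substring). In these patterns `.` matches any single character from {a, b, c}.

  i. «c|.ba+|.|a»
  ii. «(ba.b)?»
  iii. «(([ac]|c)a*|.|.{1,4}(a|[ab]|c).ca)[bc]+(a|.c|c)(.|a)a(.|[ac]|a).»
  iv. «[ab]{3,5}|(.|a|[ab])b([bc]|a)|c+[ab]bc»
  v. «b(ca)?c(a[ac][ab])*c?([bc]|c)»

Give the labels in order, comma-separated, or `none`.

i → match
ii → no match
iii → no match
iv → no match
v → no match — must start with 'b'

i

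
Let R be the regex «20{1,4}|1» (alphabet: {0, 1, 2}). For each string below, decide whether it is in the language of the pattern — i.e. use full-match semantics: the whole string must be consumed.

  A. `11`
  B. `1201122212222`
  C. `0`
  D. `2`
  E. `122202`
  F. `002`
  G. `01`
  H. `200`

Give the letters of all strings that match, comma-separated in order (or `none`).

A → no match
B → no match
C → no match
D → no match
E → no match
F → no match
G → no match
H → match

H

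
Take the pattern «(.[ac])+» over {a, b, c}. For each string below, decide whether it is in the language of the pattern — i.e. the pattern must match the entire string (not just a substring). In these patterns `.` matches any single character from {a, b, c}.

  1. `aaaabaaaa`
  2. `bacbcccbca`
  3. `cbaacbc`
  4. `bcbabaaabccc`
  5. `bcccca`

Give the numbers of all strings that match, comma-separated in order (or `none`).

1 → no match
2 → no match
3 → no match
4 → match
5 → match

4, 5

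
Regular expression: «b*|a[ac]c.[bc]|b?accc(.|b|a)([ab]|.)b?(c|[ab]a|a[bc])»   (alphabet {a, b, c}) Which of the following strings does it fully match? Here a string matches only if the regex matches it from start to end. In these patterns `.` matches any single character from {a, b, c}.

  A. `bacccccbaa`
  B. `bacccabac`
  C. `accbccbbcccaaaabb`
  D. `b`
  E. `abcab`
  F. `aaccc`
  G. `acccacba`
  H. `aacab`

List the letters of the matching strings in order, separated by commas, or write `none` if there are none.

A. `bacccccbaa` → match
B. `bacccabac` → match
C → no match
D. `b` → match
E. `abcab` → no match
F. `aaccc` → match
G. `acccacba` → match
H. `aacab` → match

A, B, D, F, G, H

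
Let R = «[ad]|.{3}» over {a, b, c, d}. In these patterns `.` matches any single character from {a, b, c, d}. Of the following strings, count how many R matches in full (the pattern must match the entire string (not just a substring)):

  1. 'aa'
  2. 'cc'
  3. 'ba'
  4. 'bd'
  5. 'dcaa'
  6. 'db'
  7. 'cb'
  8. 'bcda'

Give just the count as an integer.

0

1 → no match
2 → no match
3 → no match
4 → no match
5 → no match
6 → no match
7 → no match
8 → no match
Total matched: 0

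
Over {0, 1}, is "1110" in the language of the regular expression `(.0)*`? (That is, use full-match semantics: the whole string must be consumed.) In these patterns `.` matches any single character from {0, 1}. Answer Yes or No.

No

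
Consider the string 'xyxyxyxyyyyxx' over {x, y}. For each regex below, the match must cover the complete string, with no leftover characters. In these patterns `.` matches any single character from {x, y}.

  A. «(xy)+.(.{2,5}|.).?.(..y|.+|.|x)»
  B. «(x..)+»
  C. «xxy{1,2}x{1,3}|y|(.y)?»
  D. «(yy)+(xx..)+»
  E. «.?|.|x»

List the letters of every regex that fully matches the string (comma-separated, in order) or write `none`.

A → match
B → no match
C → no match
D → no match — must start with 'yy'
E → no match

A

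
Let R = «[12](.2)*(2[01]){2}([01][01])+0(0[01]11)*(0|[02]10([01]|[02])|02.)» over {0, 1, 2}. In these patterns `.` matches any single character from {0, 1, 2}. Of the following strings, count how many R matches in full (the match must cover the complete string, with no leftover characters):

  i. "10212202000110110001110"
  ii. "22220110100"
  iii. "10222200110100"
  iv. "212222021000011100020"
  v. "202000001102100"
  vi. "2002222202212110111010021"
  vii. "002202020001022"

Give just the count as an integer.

2

i → match
ii. "22220110100" → no match
iii → no match
iv → match
v → no match
vi → no match
vii → no match
Total matched: 2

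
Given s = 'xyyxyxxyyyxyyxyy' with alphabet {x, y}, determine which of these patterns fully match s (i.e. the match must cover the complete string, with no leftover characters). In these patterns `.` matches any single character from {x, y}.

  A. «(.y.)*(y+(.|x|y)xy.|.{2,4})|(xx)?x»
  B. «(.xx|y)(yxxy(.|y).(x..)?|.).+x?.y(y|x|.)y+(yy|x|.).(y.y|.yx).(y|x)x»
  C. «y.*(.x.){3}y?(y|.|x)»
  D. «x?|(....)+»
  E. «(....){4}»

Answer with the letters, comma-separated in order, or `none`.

D, E

A → no match
B → no match — must end with 'x'
C → no match — must start with 'y'
D → match
E → match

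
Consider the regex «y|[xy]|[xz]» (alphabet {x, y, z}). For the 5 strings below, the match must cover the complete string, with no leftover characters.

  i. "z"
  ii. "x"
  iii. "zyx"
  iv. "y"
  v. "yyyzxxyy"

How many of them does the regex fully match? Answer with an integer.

i → match
ii → match
iii → no match
iv → match
v → no match
Total matched: 3

3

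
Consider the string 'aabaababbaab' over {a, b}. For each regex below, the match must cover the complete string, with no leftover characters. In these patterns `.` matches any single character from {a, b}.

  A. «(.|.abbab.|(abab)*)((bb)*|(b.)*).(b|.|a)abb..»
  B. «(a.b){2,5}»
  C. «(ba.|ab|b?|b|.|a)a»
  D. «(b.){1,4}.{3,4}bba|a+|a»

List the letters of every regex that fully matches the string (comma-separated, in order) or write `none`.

B

A → no match
B → match
C → no match — must end with 'a'
D → no match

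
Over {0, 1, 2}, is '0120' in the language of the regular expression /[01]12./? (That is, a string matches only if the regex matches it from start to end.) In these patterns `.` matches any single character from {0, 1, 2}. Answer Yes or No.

Yes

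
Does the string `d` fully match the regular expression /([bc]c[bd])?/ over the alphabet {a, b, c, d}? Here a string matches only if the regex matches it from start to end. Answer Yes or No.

No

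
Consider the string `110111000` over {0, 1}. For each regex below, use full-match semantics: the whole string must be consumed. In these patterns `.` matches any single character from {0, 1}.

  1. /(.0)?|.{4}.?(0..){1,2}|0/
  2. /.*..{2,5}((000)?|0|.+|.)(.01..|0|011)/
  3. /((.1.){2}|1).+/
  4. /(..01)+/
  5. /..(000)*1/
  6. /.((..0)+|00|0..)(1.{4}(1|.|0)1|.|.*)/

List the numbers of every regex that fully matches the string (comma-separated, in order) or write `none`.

1 → no match
2 → match
3 → match
4 → no match — must end with `01`
5 → no match — must end with `1`
6 → no match

2, 3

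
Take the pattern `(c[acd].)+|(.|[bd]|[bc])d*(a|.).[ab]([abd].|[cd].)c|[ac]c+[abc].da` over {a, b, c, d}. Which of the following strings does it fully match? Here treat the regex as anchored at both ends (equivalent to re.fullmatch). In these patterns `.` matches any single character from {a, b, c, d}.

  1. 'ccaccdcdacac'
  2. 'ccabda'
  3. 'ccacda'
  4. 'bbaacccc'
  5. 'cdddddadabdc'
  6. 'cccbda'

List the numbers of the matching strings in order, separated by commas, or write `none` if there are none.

1, 2, 3, 5, 6

1. 'ccaccdcdacac' → match
2. 'ccabda' → match
3. 'ccacda' → match
4. 'bbaacccc' → no match
5. 'cdddddadabdc' → match
6. 'cccbda' → match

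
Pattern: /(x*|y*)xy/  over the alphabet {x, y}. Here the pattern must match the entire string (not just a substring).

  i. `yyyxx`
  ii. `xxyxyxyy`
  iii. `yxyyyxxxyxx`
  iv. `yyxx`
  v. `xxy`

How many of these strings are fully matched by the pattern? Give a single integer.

1

i → no match — must end with `xy`
ii → no match — must end with `xy`
iii → no match — must end with `xy`
iv → no match — must end with `xy`
v → match
Total matched: 1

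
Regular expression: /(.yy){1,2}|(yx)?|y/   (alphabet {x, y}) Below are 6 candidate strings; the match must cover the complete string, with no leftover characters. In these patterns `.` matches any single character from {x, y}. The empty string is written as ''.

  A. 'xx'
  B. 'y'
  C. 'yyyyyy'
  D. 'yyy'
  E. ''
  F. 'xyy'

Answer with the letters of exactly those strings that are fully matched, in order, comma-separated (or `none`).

A → no match
B → match
C → match
D → match
E → match
F → match

B, C, D, E, F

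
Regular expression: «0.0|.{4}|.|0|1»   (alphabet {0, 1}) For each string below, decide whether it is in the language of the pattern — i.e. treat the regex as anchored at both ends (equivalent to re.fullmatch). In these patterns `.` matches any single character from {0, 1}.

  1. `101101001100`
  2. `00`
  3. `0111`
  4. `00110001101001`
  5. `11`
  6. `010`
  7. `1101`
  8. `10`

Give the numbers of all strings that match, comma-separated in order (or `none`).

3, 6, 7

1 → no match
2 → no match
3 → match
4 → no match
5 → no match
6 → match
7 → match
8 → no match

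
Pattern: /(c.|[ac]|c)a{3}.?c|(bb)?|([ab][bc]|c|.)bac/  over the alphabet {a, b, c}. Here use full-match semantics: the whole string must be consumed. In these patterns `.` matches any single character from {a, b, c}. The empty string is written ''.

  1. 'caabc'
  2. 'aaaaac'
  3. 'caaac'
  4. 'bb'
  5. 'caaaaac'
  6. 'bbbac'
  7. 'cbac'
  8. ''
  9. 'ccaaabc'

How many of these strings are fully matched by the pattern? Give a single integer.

8

1 → no match
2 → match
3 → match
4 → match
5 → match
6 → match
7 → match
8 → match
9 → match
Total matched: 8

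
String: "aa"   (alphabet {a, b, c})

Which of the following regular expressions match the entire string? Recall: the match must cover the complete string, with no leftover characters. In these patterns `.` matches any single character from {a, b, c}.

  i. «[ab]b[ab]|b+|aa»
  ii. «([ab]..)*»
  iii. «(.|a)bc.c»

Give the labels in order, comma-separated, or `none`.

i

i → match
ii → no match
iii → no match — must end with "c"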